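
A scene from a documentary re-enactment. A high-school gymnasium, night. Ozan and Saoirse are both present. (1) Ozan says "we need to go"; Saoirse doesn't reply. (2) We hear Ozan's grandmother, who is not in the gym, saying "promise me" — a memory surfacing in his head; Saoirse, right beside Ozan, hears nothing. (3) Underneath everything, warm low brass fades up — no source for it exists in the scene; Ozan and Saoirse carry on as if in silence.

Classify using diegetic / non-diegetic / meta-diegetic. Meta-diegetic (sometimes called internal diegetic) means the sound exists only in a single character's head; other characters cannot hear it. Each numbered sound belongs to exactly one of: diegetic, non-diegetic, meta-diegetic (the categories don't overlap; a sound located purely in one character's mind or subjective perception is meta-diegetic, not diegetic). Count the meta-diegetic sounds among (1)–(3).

(1) Ozan is a character speaking aloud in the scene → diegetic.
(2) a remembered line, private to Ozan — not present in the room, not audible to Saoirse → meta-diegetic.
(3) is non-diegetic: nothing in the gym produces it and the characters don't hear it — pure soundtrack.
So 1 of the 3 is meta-diegetic: (2).

1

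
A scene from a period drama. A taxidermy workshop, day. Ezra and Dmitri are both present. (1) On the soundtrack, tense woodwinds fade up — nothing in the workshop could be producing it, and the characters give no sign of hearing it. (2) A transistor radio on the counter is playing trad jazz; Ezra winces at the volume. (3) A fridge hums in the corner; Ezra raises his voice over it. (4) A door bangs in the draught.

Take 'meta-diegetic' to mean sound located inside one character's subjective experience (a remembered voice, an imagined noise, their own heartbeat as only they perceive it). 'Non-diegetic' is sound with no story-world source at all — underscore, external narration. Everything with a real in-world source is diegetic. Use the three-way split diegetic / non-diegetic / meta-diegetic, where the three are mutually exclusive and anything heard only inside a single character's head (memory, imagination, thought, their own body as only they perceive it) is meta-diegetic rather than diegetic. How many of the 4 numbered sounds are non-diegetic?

Sound (1): it has no source in the story world and no character can hear it — it's underscore, so non-diegetic.
(2) a transistor radio is a physical source in the scene and Ezra reacts to it → diegetic.
(3) it's the actual ambient sound of the location → diegetic.
(4) the sound comes from a door physically present in the location → diegetic.
Non-diegetic: (1) — that's 1.

1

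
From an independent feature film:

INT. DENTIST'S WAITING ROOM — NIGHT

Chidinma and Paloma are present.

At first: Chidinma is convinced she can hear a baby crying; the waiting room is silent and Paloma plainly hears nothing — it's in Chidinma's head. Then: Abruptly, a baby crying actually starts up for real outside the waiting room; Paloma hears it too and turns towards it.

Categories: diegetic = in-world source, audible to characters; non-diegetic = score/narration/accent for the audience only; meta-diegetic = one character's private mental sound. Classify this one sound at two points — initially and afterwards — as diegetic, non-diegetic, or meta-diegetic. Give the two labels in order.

Initially: only Chidinma 'hears' it — imagined, in her mind → meta-diegetic.
Afterwards: now there's a real external source and Paloma hears it too — in the story world → diegetic.

meta-diegetic, diegetic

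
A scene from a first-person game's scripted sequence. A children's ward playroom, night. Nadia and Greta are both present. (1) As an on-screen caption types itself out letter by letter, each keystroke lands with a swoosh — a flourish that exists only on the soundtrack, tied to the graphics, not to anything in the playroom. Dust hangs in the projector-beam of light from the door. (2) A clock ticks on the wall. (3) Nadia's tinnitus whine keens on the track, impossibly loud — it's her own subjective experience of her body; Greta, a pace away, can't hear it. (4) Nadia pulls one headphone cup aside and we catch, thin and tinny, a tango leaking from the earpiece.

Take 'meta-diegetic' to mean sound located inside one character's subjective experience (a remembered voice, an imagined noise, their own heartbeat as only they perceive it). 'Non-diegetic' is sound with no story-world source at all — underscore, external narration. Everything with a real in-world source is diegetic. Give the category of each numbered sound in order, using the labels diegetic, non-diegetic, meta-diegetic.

non-diegetic, diegetic, meta-diegetic, diegetic

(1) the caption isn't part of the story world, so neither is the sound tied to it → non-diegetic.
(2) is diegetic: an in-world source (a clock); characters could hear it.
(3) point-of-audition from inside Nadia's body; not a sound in the room → meta-diegetic.
(4) the earpiece is a real device on Nadia's head — source music → diegetic.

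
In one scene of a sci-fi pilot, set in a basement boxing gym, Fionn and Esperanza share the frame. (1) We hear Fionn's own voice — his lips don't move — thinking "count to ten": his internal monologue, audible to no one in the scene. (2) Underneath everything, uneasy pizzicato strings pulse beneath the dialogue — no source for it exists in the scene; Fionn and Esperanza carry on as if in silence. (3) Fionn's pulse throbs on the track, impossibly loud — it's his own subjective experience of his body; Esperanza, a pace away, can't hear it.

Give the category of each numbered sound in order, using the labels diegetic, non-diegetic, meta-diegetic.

(1) is meta-diegetic: it's Fionn's unspoken thought, heard only by the audience via his subjectivity.
Sound (2): it has no source in the story world and no character can hear it — it's underscore, so non-diegetic.
Sound (3): point-of-audition from inside Fionn's body; not a sound in the room, so meta-diegetic.

meta-diegetic, non-diegetic, meta-diegetic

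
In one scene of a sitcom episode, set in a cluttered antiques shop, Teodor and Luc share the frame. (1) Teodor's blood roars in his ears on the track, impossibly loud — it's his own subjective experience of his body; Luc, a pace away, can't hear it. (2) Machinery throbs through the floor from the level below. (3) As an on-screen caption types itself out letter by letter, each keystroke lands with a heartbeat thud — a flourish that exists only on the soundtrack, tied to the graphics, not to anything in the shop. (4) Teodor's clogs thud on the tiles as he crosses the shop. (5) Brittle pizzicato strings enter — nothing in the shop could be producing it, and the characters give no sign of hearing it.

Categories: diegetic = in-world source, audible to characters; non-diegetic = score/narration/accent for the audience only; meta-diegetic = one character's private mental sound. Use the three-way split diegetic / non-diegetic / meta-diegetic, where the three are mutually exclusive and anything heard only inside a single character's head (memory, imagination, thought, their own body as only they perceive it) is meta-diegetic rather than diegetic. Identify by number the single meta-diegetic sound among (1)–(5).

1

(1) point-of-audition from inside Teodor's body; not a sound in the room → meta-diegetic.
Sound (2): ambient/room sound belonging to the story's physical space, so diegetic.
(3) the caption isn't part of the story world, so neither is the sound tied to it → non-diegetic.
(4) is diegetic: Teodor's footsteps are produced in the story world.
(5) is non-diegetic: nothing in the shop produces it and the characters don't hear it — pure soundtrack.
Only (1) is meta-diegetic.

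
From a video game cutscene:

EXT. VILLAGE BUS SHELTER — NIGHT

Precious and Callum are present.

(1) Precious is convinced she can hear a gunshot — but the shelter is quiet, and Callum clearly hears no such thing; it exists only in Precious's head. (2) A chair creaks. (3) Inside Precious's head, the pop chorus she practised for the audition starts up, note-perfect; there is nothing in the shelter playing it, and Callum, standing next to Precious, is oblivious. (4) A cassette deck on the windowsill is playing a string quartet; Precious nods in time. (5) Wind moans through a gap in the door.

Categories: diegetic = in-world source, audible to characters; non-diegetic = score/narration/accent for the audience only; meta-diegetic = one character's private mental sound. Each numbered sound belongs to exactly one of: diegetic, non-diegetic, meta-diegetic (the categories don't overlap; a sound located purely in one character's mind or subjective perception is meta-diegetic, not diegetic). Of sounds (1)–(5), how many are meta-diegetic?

2

(1) subjective to Precious: the shelter is silent and Callum hears nothing → meta-diegetic.
Sound (2): an in-world source (a chair); characters could hear it, so diegetic.
Sound (3): remembered music, private to Precious — Callum is oblivious because it isn't in the room, so meta-diegetic.
(4) source music from a cassette deck, which exists in the story world → diegetic.
Sound (5): wind is part of the location's real environment, so diegetic.
So 2 of the 5 are meta-diegetic: (1), (3).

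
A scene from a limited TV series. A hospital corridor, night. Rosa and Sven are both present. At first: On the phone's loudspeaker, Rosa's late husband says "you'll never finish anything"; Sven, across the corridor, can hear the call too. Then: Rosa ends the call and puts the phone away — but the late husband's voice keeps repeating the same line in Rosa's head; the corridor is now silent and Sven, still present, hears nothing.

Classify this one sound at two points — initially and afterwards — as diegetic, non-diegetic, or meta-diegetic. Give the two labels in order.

diegetic, meta-diegetic

Initially: the loudspeaker is an in-world source; both Rosa and Sven hear the call → diegetic.
Afterwards: with the phone off, the voice continues only as Rosa's private mental replay — Sven can't hear it → meta-diegetic.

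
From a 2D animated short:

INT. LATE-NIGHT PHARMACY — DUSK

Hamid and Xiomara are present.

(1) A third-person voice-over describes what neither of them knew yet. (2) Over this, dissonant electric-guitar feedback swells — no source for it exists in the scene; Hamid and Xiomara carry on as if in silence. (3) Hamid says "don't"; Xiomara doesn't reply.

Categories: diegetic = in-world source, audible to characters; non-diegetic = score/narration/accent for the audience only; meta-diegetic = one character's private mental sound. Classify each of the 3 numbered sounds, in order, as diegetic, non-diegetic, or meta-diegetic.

non-diegetic, non-diegetic, diegetic

Sound (1): external voice-over — not a character, not heard by anyone in the scene, so non-diegetic.
(2) is non-diegetic: nothing in the pharmacy produces it and the characters don't hear it — pure soundtrack.
Sound (3): spoken by a character present in the story world, so diegetic.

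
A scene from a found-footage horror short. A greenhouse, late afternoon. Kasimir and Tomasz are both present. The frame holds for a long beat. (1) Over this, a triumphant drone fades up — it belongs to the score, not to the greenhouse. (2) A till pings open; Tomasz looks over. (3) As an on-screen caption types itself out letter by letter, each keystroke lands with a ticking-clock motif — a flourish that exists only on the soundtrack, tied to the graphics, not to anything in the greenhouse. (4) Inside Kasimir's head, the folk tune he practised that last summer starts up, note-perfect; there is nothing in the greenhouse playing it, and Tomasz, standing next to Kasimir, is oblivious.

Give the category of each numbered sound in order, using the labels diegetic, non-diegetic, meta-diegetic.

non-diegetic, diegetic, non-diegetic, meta-diegetic

(1) nothing in the greenhouse produces it and the characters don't hear it — pure soundtrack → non-diegetic.
(2) is diegetic: a till is a real object/event in the scene's world.
(3) is non-diegetic: it accompanies on-screen graphics, not anything inside the story world.
(4) the music is a memory playing inside Kasimir's mind alone; no real-world source, Tomasz can't hear it → meta-diegetic.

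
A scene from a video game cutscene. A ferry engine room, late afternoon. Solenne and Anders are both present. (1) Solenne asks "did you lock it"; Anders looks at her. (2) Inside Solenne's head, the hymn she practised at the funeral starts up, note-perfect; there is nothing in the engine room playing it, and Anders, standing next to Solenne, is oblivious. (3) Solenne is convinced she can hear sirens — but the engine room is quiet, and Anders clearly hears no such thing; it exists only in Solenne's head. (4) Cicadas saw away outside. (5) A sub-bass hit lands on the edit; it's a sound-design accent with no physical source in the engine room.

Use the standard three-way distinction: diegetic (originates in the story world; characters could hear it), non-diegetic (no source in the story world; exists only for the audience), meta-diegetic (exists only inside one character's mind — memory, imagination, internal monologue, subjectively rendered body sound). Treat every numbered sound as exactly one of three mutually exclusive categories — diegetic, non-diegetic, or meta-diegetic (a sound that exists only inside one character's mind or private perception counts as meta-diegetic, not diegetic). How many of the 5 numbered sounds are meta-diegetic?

2

Sound (1): Solenne is a character speaking aloud in the scene, so diegetic.
Sound (2): it lives in Solenne's subjectivity, not in the engine room, so meta-diegetic.
(3) subjective to Solenne: the engine room is silent and Anders hears nothing → meta-diegetic.
Sound (4): cicadas is part of the location's real environment, so diegetic.
(5) it's a sound-design accent with no in-world source; no one in the scene can hear it → non-diegetic.
So 2 of the 5 are meta-diegetic: (2), (3).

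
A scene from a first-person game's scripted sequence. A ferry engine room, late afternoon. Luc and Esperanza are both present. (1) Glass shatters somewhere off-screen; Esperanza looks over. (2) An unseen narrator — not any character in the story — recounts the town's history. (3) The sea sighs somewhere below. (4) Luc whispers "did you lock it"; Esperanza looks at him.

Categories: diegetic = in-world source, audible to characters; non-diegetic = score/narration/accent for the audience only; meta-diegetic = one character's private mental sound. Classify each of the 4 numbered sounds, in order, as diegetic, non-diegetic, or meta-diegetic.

diegetic, non-diegetic, diegetic, diegetic

(1) the sound comes from glass physically present in the location → diegetic.
(2) external voice-over — not a character, not heard by anyone in the scene → non-diegetic.
(3) it's the actual ambient sound of the location → diegetic.
(4) spoken by a character present in the story world → diegetic.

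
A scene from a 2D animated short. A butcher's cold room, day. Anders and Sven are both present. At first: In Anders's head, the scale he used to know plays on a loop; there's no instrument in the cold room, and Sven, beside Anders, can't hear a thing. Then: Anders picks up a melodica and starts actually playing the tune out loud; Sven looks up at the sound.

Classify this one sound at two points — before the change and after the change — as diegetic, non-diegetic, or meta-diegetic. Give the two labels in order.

Before the change: the tune exists only as Anders's private memory; Sven can't hear it → meta-diegetic.
After the change: Anders is now producing it live on a melodica, in the room, and Sven hears it → diegetic.

meta-diegetic, diegetic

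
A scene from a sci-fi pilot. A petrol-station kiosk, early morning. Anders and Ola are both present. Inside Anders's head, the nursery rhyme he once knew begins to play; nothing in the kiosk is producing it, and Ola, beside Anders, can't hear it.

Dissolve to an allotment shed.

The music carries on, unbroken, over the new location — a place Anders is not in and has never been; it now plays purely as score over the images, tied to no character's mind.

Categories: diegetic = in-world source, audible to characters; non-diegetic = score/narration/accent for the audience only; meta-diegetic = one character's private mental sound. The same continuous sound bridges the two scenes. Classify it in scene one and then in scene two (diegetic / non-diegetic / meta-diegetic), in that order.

meta-diegetic, non-diegetic

Scene one: the music exists only inside Anders's mind; Ola can't hear it → meta-diegetic.
Scene two: it's detached from Anders entirely and plays over unrelated images with no in-world source — conventional underscore → non-diegetic.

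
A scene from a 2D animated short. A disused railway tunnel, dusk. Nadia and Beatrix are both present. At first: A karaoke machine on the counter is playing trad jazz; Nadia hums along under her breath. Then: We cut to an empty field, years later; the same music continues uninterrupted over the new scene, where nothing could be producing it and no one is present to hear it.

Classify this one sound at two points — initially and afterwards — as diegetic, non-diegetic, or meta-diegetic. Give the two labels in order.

diegetic, non-diegetic

Initially: a karaoke machine is a real in-scene source and Nadia reacts to it → diegetic.
Afterwards: there is no longer any in-world source and no one can hear it — it has become underscore → non-diegetic.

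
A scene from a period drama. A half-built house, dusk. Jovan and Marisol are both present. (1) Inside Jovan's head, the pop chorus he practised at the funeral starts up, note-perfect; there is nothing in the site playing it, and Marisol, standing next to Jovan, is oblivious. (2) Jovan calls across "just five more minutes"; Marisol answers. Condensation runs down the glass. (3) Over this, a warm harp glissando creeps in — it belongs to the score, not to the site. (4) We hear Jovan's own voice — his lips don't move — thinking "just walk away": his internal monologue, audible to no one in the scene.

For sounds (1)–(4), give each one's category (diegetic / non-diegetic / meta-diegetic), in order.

meta-diegetic, diegetic, non-diegetic, meta-diegetic

(1) is meta-diegetic: remembered music, private to Jovan — Marisol is oblivious because it isn't in the room.
(2) is diegetic: Jovan is a character speaking aloud in the scene.
(3) is non-diegetic: it has no source in the story world and no character can hear it — it's underscore.
(4) is meta-diegetic: internal monologue — inside Jovan's mind, not spoken into the scene.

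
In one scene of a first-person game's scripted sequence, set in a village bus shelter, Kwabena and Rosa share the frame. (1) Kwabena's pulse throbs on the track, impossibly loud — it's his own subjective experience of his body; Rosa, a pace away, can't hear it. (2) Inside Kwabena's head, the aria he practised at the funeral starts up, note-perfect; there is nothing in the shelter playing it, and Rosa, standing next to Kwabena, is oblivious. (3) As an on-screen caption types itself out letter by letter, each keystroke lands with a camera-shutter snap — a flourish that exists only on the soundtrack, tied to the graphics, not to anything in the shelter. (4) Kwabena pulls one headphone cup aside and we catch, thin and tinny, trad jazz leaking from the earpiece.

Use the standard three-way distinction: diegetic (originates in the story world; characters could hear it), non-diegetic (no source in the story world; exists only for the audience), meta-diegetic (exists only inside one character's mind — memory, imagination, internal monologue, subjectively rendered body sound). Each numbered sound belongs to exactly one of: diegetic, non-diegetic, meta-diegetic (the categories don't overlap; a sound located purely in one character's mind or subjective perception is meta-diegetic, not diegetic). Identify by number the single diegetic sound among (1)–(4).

4

(1) point-of-audition from inside Kwabena's body; not a sound in the room → meta-diegetic.
Sound (2): it lives in Kwabena's subjectivity, not in the shelter, so meta-diegetic.
(3) the caption isn't part of the story world, so neither is the sound tied to it → non-diegetic.
(4) is diegetic: it's leaking from a physical pair of headphones in the scene.
Only (4) is diegetic.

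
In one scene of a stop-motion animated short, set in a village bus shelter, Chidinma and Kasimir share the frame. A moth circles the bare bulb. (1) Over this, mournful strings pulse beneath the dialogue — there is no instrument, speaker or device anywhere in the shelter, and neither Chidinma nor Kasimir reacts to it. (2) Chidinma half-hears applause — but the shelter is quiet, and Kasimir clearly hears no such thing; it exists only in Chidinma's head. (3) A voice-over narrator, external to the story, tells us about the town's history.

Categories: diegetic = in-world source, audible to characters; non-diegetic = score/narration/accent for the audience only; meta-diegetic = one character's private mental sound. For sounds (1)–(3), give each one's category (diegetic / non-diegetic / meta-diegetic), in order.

non-diegetic, meta-diegetic, non-diegetic

(1) score with no on-screen or off-screen source; it exists for the audience alone → non-diegetic.
(2) is meta-diegetic: Chidinma alone 'hears' it — an imagined sound, not present in the space.
Sound (3): commentary laid over the scene from outside the fiction, so non-diegetic.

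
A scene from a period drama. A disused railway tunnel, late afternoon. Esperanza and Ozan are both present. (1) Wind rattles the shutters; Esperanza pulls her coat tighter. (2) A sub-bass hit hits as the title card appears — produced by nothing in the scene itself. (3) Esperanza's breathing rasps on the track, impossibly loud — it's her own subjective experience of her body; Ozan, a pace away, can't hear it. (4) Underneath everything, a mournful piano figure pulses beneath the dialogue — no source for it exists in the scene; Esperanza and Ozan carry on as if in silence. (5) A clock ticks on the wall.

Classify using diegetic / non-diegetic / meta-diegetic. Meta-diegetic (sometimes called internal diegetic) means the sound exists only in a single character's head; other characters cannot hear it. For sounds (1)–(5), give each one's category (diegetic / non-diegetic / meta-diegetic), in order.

(1) it's the actual ambient sound of the location → diegetic.
(2) is non-diegetic: an editorial stinger — it belongs to the cut, not the story world.
(3) it's Esperanza's internal bodily sensation rendered as sound; only Esperanza 'hears' it → meta-diegetic.
(4) is non-diegetic: it has no source in the story world and no character can hear it — it's underscore.
(5) is diegetic: a clock is a real object/event in the scene's world.

diegetic, non-diegetic, meta-diegetic, non-diegetic, diegetic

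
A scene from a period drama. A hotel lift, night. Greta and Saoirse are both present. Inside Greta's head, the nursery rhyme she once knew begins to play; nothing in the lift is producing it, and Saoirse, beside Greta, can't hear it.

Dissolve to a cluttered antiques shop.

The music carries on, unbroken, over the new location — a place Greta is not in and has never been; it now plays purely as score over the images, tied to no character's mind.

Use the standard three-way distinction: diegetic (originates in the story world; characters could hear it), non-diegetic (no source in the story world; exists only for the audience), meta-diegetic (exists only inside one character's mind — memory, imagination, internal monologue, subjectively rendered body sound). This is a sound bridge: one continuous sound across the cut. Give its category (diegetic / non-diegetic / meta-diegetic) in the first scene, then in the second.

meta-diegetic, non-diegetic

Scene one: the music exists only inside Greta's mind; Saoirse can't hear it → meta-diegetic.
Scene two: it's detached from Greta entirely and plays over unrelated images with no in-world source — conventional underscore → non-diegetic.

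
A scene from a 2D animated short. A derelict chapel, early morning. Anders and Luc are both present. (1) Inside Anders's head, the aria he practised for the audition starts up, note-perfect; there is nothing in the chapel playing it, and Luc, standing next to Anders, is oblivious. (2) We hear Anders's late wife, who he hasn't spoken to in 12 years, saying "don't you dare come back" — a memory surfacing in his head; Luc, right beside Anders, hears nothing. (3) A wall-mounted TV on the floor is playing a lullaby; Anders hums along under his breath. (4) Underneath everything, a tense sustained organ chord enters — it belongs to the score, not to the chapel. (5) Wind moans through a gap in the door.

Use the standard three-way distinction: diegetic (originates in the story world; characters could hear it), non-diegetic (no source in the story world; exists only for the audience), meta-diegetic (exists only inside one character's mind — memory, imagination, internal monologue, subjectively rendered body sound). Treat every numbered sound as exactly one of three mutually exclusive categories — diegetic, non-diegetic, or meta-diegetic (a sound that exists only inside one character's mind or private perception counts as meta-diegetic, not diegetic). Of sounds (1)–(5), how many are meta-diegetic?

Sound (1): it lives in Anders's subjectivity, not in the chapel, so meta-diegetic.
(2) a remembered line, private to Anders — not present in the room, not audible to Luc → meta-diegetic.
(3) is diegetic: source music from a wall-mounted TV, which exists in the story world.
Sound (4): score with no on-screen or off-screen source; it exists for the audience alone, so non-diegetic.
Sound (5): it's the actual ambient sound of the location, so diegetic.
So 2 of the 5 are meta-diegetic: (1), (2).

2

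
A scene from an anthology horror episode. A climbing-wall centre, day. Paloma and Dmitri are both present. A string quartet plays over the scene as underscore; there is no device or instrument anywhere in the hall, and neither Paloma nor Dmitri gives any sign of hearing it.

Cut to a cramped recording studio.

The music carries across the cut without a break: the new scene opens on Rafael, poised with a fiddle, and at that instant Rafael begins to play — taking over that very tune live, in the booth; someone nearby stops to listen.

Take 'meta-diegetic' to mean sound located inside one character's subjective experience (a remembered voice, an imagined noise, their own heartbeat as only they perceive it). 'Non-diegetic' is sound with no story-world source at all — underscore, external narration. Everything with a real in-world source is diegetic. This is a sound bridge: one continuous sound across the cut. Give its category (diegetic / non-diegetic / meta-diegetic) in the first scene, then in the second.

non-diegetic, diegetic

Scene one: there's no in-world source anywhere and no character hears it — underscore for the audience only → non-diegetic.
Scene two: from the moment Rafael starts playing, the tune is being performed on a fiddle inside the story world and another character hears it → diegetic.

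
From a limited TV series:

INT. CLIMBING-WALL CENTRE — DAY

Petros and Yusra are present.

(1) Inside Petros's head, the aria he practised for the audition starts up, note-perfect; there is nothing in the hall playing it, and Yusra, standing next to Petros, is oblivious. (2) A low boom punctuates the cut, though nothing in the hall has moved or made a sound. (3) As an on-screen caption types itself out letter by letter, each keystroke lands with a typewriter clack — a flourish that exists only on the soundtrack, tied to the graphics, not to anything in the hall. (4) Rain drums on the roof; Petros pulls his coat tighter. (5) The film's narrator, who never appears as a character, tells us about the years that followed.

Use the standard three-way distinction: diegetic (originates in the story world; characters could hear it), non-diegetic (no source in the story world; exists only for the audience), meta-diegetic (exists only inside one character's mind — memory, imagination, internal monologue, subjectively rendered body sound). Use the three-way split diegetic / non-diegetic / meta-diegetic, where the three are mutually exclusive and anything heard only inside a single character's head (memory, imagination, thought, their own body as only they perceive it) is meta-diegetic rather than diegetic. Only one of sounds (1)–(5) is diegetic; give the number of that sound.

4

Sound (1): remembered music, private to Petros — Yusra is oblivious because it isn't in the room, so meta-diegetic.
Sound (2): an editorial stinger — it belongs to the cut, not the story world, so non-diegetic.
(3) it accompanies on-screen graphics, not anything inside the story world → non-diegetic.
Sound (4): it's the actual ambient sound of the location, so diegetic.
Sound (5): commentary laid over the scene from outside the fiction, so non-diegetic.
Only (4) is diegetic.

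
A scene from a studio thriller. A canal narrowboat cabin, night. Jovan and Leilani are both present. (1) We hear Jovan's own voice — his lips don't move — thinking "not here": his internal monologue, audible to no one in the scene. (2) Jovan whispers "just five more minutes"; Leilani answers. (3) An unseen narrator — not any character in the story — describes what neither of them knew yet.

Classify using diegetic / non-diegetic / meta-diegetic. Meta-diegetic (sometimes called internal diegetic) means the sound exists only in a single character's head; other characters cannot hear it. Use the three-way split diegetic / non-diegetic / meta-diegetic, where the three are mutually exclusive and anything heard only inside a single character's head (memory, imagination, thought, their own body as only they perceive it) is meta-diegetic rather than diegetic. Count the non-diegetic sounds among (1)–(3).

(1) Jovan's thought-voice: a private mental sound no other character can hear → meta-diegetic.
(2) spoken by a character present in the story world → diegetic.
(3) external voice-over — not a character, not heard by anyone in the scene → non-diegetic.
Non-diegetic: (3) — that's 1.

1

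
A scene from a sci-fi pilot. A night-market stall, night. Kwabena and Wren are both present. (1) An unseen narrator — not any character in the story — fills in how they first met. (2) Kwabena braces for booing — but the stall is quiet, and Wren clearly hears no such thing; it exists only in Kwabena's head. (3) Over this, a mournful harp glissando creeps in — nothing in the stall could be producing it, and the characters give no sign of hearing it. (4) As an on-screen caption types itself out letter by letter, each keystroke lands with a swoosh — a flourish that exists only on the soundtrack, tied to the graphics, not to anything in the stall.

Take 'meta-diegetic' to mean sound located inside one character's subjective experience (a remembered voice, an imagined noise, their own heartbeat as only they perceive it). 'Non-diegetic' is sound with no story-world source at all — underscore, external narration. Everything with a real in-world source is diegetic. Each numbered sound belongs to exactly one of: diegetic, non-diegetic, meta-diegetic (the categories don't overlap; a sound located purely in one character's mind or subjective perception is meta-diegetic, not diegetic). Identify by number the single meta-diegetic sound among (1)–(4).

2

Sound (1): the narrator exists outside the story world, addressing only the audience, so non-diegetic.
Sound (2): the sound is imagined by Kwabena; nothing in the story world is producing it and Wren can't hear it, so meta-diegetic.
(3) is non-diegetic: it has no source in the story world and no character can hear it — it's underscore.
(4) is non-diegetic: it accompanies on-screen graphics, not anything inside the story world.
Only (2) is meta-diegetic.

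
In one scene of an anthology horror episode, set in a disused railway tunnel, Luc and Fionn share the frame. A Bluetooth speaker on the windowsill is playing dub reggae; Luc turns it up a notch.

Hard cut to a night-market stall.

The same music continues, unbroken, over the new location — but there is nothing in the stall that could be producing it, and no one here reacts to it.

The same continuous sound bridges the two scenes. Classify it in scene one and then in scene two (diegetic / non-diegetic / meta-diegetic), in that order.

Scene one: a Bluetooth speaker is an on-screen source and Luc reacts to it → diegetic.
Scene two: there is no source in the stall and no one hears it — it's now underscore → non-diegetic.

diegetic, non-diegetic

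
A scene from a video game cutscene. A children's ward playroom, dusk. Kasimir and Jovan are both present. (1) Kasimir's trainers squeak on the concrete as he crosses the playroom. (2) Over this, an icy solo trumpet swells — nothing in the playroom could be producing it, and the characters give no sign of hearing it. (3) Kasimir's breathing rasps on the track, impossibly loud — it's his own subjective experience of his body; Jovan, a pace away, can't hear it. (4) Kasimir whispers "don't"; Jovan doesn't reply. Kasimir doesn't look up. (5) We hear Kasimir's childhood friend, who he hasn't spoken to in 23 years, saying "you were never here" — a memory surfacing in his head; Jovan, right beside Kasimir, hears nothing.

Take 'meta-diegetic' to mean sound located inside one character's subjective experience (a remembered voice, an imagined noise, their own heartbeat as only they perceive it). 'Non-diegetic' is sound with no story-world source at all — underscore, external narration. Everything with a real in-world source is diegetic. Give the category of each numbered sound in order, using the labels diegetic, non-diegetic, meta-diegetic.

(1) it's the physical sound of Kasimir moving in the space → diegetic.
Sound (2): score with no on-screen or off-screen source; it exists for the audience alone, so non-diegetic.
(3) is meta-diegetic: it's Kasimir's internal bodily sensation rendered as sound; only Kasimir 'hears' it.
(4) is diegetic: Kasimir is a character speaking aloud in the scene.
(5) is meta-diegetic: the voice is a memory playing only inside Kasimir's mind; Jovan can't hear it.

diegetic, non-diegetic, meta-diegetic, diegetic, meta-diegetic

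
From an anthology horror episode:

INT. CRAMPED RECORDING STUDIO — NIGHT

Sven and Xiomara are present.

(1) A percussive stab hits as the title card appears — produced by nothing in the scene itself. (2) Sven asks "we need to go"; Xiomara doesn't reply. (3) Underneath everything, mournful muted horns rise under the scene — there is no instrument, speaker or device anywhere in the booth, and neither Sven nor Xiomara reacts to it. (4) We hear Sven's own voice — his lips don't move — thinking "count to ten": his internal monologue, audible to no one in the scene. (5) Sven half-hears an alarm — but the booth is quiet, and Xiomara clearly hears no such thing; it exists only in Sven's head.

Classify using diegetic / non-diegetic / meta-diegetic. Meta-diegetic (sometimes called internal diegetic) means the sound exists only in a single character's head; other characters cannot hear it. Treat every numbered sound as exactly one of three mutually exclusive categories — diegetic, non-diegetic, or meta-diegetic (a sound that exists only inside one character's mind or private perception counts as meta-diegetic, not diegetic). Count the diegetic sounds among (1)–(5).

1

Sound (1): nothing in the scene produces it; it's an accent added for the audience, so non-diegetic.
Sound (2): spoken by a character present in the story world, so diegetic.
(3) is non-diegetic: score with no on-screen or off-screen source; it exists for the audience alone.
(4) it's Sven's unspoken thought, heard only by the audience via his subjectivity → meta-diegetic.
Sound (5): Sven alone 'hears' it — an imagined sound, not present in the space, so meta-diegetic.
Diegetic: (2) — that's 1.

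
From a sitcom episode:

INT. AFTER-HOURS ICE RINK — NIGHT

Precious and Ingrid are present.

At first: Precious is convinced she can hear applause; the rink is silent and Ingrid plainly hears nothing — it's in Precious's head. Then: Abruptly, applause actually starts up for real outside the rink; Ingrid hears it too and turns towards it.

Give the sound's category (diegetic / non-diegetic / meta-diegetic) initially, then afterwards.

meta-diegetic, diegetic

Initially: only Precious 'hears' it — imagined, in her mind → meta-diegetic.
Afterwards: now there's a real external source and Ingrid hears it too — in the story world → diegetic.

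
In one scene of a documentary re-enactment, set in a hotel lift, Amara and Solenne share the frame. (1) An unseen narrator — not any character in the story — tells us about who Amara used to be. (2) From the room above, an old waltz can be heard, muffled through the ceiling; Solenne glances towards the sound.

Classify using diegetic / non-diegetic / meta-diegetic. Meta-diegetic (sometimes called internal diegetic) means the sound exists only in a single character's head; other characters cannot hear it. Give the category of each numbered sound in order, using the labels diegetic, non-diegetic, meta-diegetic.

non-diegetic, diegetic

(1) the narrator exists outside the story world, addressing only the audience → non-diegetic.
(2) the music has an off-screen but real-world source and a character hears it → diegetic.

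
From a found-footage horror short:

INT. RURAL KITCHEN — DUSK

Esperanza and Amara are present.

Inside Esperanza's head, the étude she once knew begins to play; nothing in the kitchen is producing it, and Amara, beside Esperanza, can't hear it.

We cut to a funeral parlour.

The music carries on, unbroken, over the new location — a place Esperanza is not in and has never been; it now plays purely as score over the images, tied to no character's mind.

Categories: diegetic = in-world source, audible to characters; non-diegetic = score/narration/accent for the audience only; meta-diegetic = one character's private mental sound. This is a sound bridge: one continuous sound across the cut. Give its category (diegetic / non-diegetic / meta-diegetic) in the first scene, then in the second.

Scene one: the music exists only inside Esperanza's mind; Amara can't hear it → meta-diegetic.
Scene two: it's detached from Esperanza entirely and plays over unrelated images with no in-world source — conventional underscore → non-diegetic.

meta-diegetic, non-diegetic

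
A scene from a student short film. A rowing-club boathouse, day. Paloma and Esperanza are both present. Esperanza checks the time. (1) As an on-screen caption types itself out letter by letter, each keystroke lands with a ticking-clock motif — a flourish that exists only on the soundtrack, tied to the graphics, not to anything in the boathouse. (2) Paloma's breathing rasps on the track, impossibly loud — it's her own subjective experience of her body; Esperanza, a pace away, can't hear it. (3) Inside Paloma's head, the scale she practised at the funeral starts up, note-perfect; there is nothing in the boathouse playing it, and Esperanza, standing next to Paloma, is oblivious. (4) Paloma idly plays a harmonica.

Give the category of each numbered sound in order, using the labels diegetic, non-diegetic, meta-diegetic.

non-diegetic, meta-diegetic, meta-diegetic, diegetic

Sound (1): the caption isn't part of the story world, so neither is the sound tied to it, so non-diegetic.
(2) it's Paloma's internal bodily sensation rendered as sound; only Paloma 'hears' it → meta-diegetic.
(3) is meta-diegetic: the music is a memory playing inside Paloma's mind alone; no real-world source, Esperanza can't hear it.
(4) is diegetic: the instrument and the performer are both in the scene.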